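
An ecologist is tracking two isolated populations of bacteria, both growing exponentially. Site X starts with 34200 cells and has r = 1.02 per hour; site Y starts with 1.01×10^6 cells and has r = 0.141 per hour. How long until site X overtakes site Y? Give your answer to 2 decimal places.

Set 34200·e^(1.02t) = 1.01×10^6·e^(0.141t).
e^((1.02 − 0.141)t) = 1.01×10^6/34200 → e^(0.879·t) = 29.532.
0.879·t = ln(29.532) = 3.3855, so t = 3.3855/0.879 = 3.8515.

3.85 hours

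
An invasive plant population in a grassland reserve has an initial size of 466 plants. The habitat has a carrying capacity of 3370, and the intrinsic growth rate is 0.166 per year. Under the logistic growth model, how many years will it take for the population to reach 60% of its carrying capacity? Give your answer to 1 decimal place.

13.5 years

A = (K − N₀)/N₀ = (3370 − 466)/466 = 6.2318.
Solve 3370/(1 + 6.2318·e^(−0.166t)) = 2022: 1 + 6.2318·e^(−0.166t) = 1.6667, so e^(−0.166t) = 0.106979.
−0.166·t = ln(0.106979) = -2.2351, so t = 2.2351/0.166 = 13.465.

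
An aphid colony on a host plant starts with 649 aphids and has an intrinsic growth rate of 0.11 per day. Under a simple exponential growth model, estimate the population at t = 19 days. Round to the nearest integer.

N(t) = N₀·e^(rt) = 649 × e^(0.11×19) = 649 × e^2.09.
e^2.09 ≈ 8.0849, so N ≈ 649 × 8.0849 = 5247.11.

5247 aphids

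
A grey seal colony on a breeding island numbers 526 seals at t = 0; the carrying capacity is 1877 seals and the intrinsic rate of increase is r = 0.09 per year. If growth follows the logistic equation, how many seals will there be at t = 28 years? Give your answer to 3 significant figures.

1560 seals

A = (K − N₀)/N₀ = (1877 − 526)/526 = 2.5684.
N(t) = K/(1 + A·e^(−rt)) = 1877/(1 + 2.5684×e^(−0.09×28)).
e^(−2.52) = 0.08046; denominator = 1 + 2.5684×0.08046 = 1.2067.
N = 1877/1.2067 = 1555.54.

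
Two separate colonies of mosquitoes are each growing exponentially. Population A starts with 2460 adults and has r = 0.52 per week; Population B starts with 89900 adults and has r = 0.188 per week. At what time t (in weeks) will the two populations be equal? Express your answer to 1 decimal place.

10.8 weeks

Set 2460·e^(0.52t) = 89900·e^(0.188t).
e^((0.52 − 0.188)t) = 89900/2460 → e^(0.332·t) = 36.545.
0.332·t = ln(36.545) = 3.5985, so t = 3.5985/0.332 = 10.839.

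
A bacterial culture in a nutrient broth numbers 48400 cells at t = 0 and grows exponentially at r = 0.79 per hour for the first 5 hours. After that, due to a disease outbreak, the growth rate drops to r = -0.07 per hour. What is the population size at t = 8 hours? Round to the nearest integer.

2037543 cells

Phase 1: N(5) = 48400·e^(0.79×5) = 48400·e^3.95 = 2.513672×10^6.
Phase 2 runs for 8 − 5 = 3 hours at r = -0.07.
N(8) = 2.513672×10^6·e^(-0.07×3) = 2.513672×10^6·e^-0.21 = 2.037543×10^6.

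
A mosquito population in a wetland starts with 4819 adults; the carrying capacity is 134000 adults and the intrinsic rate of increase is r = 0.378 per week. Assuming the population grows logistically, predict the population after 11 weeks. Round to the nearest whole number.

A = (K − N₀)/N₀ = (134000 − 4819)/4819 = 26.807.
N(t) = K/(1 + A·e^(−rt)) = 134000/(1 + 26.807×e^(−0.378×11)).
e^(−4.158) = 0.015639; denominator = 1 + 26.807×0.015639 = 1.4192.
N = 134000/1.4192 = 94417.9.

94418 adults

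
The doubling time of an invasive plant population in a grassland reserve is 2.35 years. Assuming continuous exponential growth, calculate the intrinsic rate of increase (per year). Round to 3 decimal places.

0.295 per year

r = ln(2)/t_d = 0.6931/2.35 = 0.29496.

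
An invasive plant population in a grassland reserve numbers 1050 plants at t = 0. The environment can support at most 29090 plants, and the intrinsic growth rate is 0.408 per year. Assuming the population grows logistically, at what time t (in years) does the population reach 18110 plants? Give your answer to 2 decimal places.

9.28 years

A = (K − N₀)/N₀ = (29090 − 1050)/1050 = 26.705.
Solve 29090/(1 + 26.705·e^(−0.408t)) = 18110: 1 + 26.705·e^(−0.408t) = 1.6063, so e^(−0.408t) = 0.0227036.
−0.408·t = ln(0.0227036) = -3.7852, so t = 3.7852/0.408 = 9.2775.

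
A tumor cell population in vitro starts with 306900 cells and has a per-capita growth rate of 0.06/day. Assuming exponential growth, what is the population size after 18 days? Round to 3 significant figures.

904000 cells

N(t) = N₀·e^(rt) = 306900 × e^(0.06×18) = 306900 × e^1.08.
e^1.08 ≈ 2.9447, so N ≈ 306900 × 2.9447 = 903722.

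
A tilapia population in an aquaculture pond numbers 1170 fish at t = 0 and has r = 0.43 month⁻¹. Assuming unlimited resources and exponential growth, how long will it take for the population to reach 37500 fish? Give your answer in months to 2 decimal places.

8.06 months

Set N₀·e^(rt) = 37500: e^(0.43·t) = 37500/1170 = 32.051.
0.43·t = ln(32.051) = 3.4673, so t = 3.4673/0.43 = 8.0636.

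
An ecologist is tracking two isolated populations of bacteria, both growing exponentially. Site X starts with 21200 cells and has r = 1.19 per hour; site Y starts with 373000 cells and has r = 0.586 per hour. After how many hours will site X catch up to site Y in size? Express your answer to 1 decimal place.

4.7 hours

Set 21200·e^(1.19t) = 373000·e^(0.586t).
e^((1.19 − 0.586)t) = 373000/21200 → e^(0.604·t) = 17.594.
0.604·t = ln(17.594) = 2.8676, so t = 2.8676/0.604 = 4.7476.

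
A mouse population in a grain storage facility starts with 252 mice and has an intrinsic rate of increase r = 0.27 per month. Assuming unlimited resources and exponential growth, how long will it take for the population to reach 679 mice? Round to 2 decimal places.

Set N₀·e^(rt) = 679: e^(0.27·t) = 679/252 = 2.6944.
0.27·t = ln(2.6944) = 0.99119, so t = 0.99119/0.27 = 3.6711.

3.67 months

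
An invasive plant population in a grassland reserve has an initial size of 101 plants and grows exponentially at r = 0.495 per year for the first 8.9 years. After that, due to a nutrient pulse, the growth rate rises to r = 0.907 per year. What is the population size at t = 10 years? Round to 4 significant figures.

Phase 1: N(8.9) = 101·e^(0.495×8.9) = 101·e^4.405 = 8271.91.
Phase 2 runs for 10 − 8.9 = 1.1 years at r = 0.907.
N(10) = 8271.91·e^(0.907×1.1) = 8271.91·e^0.9977 = 22433.7.

22430 plants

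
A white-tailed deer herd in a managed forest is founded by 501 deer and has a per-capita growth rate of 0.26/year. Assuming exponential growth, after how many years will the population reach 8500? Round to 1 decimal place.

10.9 years

Set N₀·e^(rt) = 8500: e^(0.26·t) = 8500/501 = 16.966.
0.26·t = ln(16.966) = 2.8312, so t = 2.8312/0.26 = 10.889.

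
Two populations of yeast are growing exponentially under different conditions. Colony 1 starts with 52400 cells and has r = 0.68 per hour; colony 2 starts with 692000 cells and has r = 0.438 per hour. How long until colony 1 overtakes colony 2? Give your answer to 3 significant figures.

Set 52400·e^(0.68t) = 692000·e^(0.438t).
e^((0.68 − 0.438)t) = 692000/52400 → e^(0.242·t) = 13.206.
0.242·t = ln(13.206) = 2.5807, so t = 2.5807/0.242 = 10.664.

10.7 hours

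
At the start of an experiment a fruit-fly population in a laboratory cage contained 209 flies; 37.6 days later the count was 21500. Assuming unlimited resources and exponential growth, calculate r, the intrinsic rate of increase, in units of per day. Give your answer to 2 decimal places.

From N(t) = N₀·e^(rt): e^(r·37.6) = 21500/209 = 102.87.
r·37.6 = ln(102.87) = 4.6335, so r = 4.6335/37.6 = 0.12323.

0.12 per day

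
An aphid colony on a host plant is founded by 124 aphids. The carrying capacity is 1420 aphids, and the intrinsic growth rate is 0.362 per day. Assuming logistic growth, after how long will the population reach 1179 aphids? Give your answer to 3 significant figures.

A = (K − N₀)/N₀ = (1420 − 124)/124 = 10.452.
Solve 1420/(1 + 10.452·e^(−0.362t)) = 1179: 1 + 10.452·e^(−0.362t) = 1.2044, so e^(−0.362t) = 0.0195578.
−0.362·t = ln(0.0195578) = -3.9344, so t = 3.9344/0.362 = 10.868.

10.9 days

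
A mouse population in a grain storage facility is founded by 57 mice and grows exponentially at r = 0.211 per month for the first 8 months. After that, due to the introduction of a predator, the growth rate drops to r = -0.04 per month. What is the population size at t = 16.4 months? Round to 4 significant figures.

220.3 mice

Phase 1: N(8) = 57·e^(0.211×8) = 57·e^1.688 = 308.293.
Phase 2 runs for 16.4 − 8 = 8.4 months at r = -0.04.
N(16.4) = 308.293·e^(-0.04×8.4) = 308.293·e^-0.336 = 220.313.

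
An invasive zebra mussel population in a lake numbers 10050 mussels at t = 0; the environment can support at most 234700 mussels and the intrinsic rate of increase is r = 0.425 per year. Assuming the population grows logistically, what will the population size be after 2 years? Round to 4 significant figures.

22240 mussels

A = (K − N₀)/N₀ = (234700 − 10050)/10050 = 22.353.
N(t) = K/(1 + A·e^(−rt)) = 234700/(1 + 22.353×e^(−0.425×2)).
e^(−0.85) = 0.42741; denominator = 1 + 22.353×0.42741 = 10.554.
N = 234700/10.554 = 22237.8.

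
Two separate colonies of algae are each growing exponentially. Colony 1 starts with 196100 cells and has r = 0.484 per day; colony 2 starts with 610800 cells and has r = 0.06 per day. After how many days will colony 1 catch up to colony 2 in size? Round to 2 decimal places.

Set 196100·e^(0.484t) = 610800·e^(0.06t).
e^((0.484 − 0.06)t) = 610800/196100 → e^(0.424·t) = 3.1147.
0.424·t = ln(3.1147) = 1.1361, so t = 1.1361/0.424 = 2.6796.

2.68 days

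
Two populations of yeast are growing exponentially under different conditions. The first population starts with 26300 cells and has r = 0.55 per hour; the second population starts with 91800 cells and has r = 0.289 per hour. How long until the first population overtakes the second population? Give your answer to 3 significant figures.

4.79 hours

Set 26300·e^(0.55t) = 91800·e^(0.289t).
e^((0.55 − 0.289)t) = 91800/26300 → e^(0.261·t) = 3.4905.
0.261·t = ln(3.4905) = 1.25, so t = 1.25/0.261 = 4.7894.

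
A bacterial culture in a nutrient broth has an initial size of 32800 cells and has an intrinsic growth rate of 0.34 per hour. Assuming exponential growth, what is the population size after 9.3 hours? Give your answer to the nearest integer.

774663 cells

N(t) = N₀·e^(rt) = 32800 × e^(0.34×9.3) = 32800 × e^3.162.
e^3.162 ≈ 23.618, so N ≈ 32800 × 23.618 = 774663.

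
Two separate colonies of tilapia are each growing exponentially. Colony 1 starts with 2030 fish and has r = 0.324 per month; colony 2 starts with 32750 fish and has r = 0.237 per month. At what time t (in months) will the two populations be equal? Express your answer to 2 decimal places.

Set 2030·e^(0.324t) = 32750·e^(0.237t).
e^((0.324 − 0.237)t) = 32750/2030 → e^(0.087·t) = 16.133.
0.087·t = ln(16.133) = 2.7809, so t = 2.7809/0.087 = 31.964.

31.96 months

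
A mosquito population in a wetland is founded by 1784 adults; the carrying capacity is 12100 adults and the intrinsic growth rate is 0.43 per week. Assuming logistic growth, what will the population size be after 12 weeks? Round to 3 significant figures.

11700 adults

A = (K − N₀)/N₀ = (12100 − 1784)/1784 = 5.7825.
N(t) = K/(1 + A·e^(−rt)) = 12100/(1 + 5.7825×e^(−0.43×12)).
e^(−5.16) = 0.0057417; denominator = 1 + 5.7825×0.0057417 = 1.0332.
N = 12100/1.0332 = 11711.2.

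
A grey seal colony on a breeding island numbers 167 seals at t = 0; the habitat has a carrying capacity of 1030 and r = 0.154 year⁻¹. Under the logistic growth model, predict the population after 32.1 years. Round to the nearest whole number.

A = (K − N₀)/N₀ = (1030 − 167)/167 = 5.1677.
N(t) = K/(1 + A·e^(−rt)) = 1030/(1 + 5.1677×e^(−0.154×32.1)).
e^(−4.943) = 0.0071303; denominator = 1 + 5.1677×0.0071303 = 1.0368.
N = 1030/1.0368 = 993.396.

993 seals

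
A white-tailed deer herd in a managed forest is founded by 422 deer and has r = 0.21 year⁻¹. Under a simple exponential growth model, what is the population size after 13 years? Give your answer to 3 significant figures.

N(t) = N₀·e^(rt) = 422 × e^(0.21×13) = 422 × e^2.73.
e^2.73 ≈ 15.333, so N ≈ 422 × 15.333 = 6470.48.

6470 deer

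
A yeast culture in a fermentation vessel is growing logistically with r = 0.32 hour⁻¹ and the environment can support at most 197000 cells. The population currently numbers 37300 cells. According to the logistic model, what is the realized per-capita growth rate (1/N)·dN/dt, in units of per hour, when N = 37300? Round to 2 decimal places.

(1/N)·dN/dt = r(1 − N/K) = 0.32 × (1 − 37300/197000).
= 0.32 × 0.81066 = 0.25941.

0.26 per hour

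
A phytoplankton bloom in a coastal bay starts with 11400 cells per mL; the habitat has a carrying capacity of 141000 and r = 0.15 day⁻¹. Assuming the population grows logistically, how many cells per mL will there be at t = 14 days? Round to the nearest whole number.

58943 cells per mL

A = (K − N₀)/N₀ = (141000 − 11400)/11400 = 11.368.
N(t) = K/(1 + A·e^(−rt)) = 141000/(1 + 11.368×e^(−0.15×14)).
e^(−2.1) = 0.12246; denominator = 1 + 11.368×0.12246 = 2.3921.
N = 141000/2.3921 = 58943.1.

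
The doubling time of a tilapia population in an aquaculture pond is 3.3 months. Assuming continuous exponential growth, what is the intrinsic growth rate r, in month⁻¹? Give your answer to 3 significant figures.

0.210 per month

r = ln(2)/t_d = 0.6931/3.3 = 0.21004.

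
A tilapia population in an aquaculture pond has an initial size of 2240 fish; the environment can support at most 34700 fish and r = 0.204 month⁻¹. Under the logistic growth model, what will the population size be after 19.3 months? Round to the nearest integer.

A = (K − N₀)/N₀ = (34700 − 2240)/2240 = 14.491.
N(t) = K/(1 + A·e^(−rt)) = 34700/(1 + 14.491×e^(−0.204×19.3)).
e^(−3.937) = 0.019503; denominator = 1 + 14.491×0.019503 = 1.2826.
N = 34700/1.2826 = 27054.1.

27054 fish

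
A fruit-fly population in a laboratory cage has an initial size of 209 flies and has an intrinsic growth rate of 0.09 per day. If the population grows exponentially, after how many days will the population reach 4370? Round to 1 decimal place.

Set N₀·e^(rt) = 4370: e^(0.09·t) = 4370/209 = 20.909.
0.09·t = ln(20.909) = 3.0402, so t = 3.0402/0.09 = 33.78.

33.8 days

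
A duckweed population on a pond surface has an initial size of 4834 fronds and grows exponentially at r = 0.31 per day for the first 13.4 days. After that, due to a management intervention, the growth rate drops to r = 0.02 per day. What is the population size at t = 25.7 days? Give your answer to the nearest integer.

Phase 1: N(13.4) = 4834·e^(0.31×13.4) = 4834·e^4.154 = 307869.
Phase 2 runs for 25.7 − 13.4 = 12.3 days at r = 0.02.
N(25.7) = 307869·e^(0.02×12.3) = 307869·e^0.246 = 393733.

393733 fronds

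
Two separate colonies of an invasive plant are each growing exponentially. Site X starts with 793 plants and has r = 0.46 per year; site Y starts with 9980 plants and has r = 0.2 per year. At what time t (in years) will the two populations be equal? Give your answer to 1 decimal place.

9.7 years

Set 793·e^(0.46t) = 9980·e^(0.2t).
e^((0.46 − 0.2)t) = 9980/793 → e^(0.26·t) = 12.585.
0.26·t = ln(12.585) = 2.5325, so t = 2.5325/0.26 = 9.7404.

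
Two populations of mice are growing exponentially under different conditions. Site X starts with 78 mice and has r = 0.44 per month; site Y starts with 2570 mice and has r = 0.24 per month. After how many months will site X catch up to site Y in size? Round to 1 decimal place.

Set 78·e^(0.44t) = 2570·e^(0.24t).
e^((0.44 − 0.24)t) = 2570/78 → e^(0.2·t) = 32.949.
0.2·t = ln(32.949) = 3.495, so t = 3.495/0.2 = 17.475.

17.5 months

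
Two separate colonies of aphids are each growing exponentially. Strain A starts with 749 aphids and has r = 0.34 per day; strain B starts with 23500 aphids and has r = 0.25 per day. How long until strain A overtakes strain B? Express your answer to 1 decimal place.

38.3 days

Set 749·e^(0.34t) = 23500·e^(0.25t).
e^((0.34 − 0.25)t) = 23500/749 → e^(0.09·t) = 31.375.
0.09·t = ln(31.375) = 3.446, so t = 3.446/0.09 = 38.289.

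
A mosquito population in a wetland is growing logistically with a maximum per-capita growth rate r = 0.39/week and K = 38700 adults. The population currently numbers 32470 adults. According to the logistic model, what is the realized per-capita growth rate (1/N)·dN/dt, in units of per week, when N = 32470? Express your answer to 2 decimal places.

(1/N)·dN/dt = r(1 − N/K) = 0.39 × (1 − 32470/38700).
= 0.39 × 0.16098 = 0.062783.

0.06 per week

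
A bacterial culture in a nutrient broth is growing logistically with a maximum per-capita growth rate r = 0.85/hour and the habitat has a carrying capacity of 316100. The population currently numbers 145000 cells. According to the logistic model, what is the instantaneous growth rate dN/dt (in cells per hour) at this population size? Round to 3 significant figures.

66700 cells per hour

dN/dt = rN(1 − N/K) = 0.85 × 145000 × (1 − 145000/316100).
1 − 145000/316100 = 0.54128; dN/dt = 0.85 × 145000 × 0.54128 = 66713.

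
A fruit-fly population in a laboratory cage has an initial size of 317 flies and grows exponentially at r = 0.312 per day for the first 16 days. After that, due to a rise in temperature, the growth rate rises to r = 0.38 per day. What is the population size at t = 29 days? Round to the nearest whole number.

Phase 1: N(16) = 317·e^(0.312×16) = 317·e^4.992 = 46672.1.
Phase 2 runs for 29 − 16 = 13 days at r = 0.38.
N(29) = 46672.1·e^(0.38×13) = 46672.1·e^4.94 = 6.523371×10^6.

6523371 flies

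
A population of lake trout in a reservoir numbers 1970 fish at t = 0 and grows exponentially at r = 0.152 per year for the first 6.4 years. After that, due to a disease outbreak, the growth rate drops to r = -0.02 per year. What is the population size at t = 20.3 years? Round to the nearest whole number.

Phase 1: N(6.4) = 1970·e^(0.152×6.4) = 1970·e^0.9728 = 5211.32.
Phase 2 runs for 20.3 − 6.4 = 13.9 years at r = -0.02.
N(20.3) = 5211.32·e^(-0.02×13.9) = 5211.32·e^-0.278 = 3946.52.

3947 fish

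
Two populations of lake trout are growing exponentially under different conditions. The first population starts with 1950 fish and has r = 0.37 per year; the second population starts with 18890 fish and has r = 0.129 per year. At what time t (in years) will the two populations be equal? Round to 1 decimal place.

Set 1950·e^(0.37t) = 18890·e^(0.129t).
e^((0.37 − 0.129)t) = 18890/1950 → e^(0.241·t) = 9.6872.
0.241·t = ln(9.6872) = 2.2708, so t = 2.2708/0.241 = 9.4224.

9.4 years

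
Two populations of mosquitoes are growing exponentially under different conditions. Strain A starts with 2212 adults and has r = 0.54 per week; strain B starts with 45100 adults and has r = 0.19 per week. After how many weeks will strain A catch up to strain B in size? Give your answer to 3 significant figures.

8.61 weeks

Set 2212·e^(0.54t) = 45100·e^(0.19t).
e^((0.54 − 0.19)t) = 45100/2212 → e^(0.35·t) = 20.389.
0.35·t = ln(20.389) = 3.015, so t = 3.015/0.35 = 8.6142.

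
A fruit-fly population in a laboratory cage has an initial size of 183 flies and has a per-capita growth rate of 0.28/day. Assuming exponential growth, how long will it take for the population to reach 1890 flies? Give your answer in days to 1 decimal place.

8.3 days

Set N₀·e^(rt) = 1890: e^(0.28·t) = 1890/183 = 10.328.
0.28·t = ln(10.328) = 2.3348, so t = 2.3348/0.28 = 8.3387.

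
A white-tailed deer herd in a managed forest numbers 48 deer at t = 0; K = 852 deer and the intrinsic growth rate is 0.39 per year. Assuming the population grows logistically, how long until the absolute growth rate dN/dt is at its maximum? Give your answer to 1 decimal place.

Logistic growth is fastest at N = K/2 = 426.
A = (K − N₀)/N₀ = 16.75. Set K/(1 + A·e^(−rt)) = K/2 → A·e^(−rt) = 1.
e^(−0.39t) = 1/16.75 = 0.0597015, so t = ln(16.75)/0.39 = 2.8184/0.39 = 7.2267.

7.2 years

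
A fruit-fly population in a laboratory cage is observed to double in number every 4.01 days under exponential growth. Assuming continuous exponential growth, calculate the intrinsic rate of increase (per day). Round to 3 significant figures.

0.173 per day

r = ln(2)/t_d = 0.6931/4.01 = 0.17285.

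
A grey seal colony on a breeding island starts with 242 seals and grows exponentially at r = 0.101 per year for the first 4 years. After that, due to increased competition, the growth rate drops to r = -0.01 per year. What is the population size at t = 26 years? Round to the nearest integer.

291 seals

Phase 1: N(4) = 242·e^(0.101×4) = 242·e^0.404 = 362.469.
Phase 2 runs for 26 − 4 = 22 years at r = -0.01.
N(26) = 362.469·e^(-0.01×22) = 362.469·e^-0.22 = 290.888.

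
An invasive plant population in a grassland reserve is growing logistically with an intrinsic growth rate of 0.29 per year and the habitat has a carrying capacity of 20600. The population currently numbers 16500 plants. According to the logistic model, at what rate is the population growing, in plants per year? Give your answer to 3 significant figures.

dN/dt = rN(1 − N/K) = 0.29 × 16500 × (1 − 16500/20600).
1 − 16500/20600 = 0.19903; dN/dt = 0.29 × 16500 × 0.19903 = 952.35.

952 plants per year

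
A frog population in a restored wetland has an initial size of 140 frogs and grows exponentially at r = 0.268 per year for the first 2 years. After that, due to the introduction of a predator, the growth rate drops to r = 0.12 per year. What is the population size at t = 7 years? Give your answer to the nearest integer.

Phase 1: N(2) = 140·e^(0.268×2) = 140·e^0.536 = 239.282.
Phase 2 runs for 7 − 2 = 5 years at r = 0.12.
N(7) = 239.282·e^(0.12×5) = 239.282·e^0.6 = 436.

436 frogs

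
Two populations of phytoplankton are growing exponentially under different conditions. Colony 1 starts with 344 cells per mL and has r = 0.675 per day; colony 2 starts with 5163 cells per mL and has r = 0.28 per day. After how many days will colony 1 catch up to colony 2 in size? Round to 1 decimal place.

Set 344·e^(0.675t) = 5163·e^(0.28t).
e^((0.675 − 0.28)t) = 5163/344 → e^(0.395·t) = 15.009.
0.395·t = ln(15.009) = 2.7086, so t = 2.7086/0.395 = 6.8573.

6.9 days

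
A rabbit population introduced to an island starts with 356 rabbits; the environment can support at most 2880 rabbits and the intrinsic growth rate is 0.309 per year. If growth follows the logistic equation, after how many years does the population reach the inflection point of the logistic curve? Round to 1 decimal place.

6.3 years

Logistic growth is fastest at N = K/2 = 1440.
A = (K − N₀)/N₀ = 7.0899. Set K/(1 + A·e^(−rt)) = K/2 → A·e^(−rt) = 1.
e^(−0.309t) = 1/7.0899 = 0.141046, so t = ln(7.0899)/0.309 = 1.9587/0.309 = 6.3387.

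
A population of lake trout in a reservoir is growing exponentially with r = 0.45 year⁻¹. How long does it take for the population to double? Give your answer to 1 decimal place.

Doubling time t_d = ln(2)/r = 0.6931/0.45 = 1.5403.

1.5 years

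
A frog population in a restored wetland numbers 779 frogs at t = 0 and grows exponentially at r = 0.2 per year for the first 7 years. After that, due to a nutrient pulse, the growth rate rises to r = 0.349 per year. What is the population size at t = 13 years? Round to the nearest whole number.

Phase 1: N(7) = 779·e^(0.2×7) = 779·e^1.4 = 3159.
Phase 2 runs for 13 − 7 = 6 years at r = 0.349.
N(13) = 3159·e^(0.349×6) = 3159·e^2.094 = 25642.6.

25643 frogs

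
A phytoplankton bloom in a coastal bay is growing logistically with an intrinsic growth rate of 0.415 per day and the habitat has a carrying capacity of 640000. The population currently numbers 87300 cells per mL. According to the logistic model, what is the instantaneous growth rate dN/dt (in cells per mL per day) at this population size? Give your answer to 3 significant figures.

dN/dt = rN(1 − N/K) = 0.415 × 87300 × (1 − 87300/640000).
1 − 87300/640000 = 0.86359; dN/dt = 0.415 × 87300 × 0.86359 = 31288.

31300 cells per mL per day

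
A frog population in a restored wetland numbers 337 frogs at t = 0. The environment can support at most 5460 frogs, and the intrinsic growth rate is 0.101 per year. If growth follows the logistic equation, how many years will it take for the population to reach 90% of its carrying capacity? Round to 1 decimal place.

A = (K − N₀)/N₀ = (5460 − 337)/337 = 15.202.
Solve 5460/(1 + 15.202·e^(−0.101t)) = 4914: 1 + 15.202·e^(−0.101t) = 1.1111, so e^(−0.101t) = 0.00730909.
−0.101·t = ln(0.00730909) = -4.9186, so t = 4.9186/0.101 = 48.699.

48.7 years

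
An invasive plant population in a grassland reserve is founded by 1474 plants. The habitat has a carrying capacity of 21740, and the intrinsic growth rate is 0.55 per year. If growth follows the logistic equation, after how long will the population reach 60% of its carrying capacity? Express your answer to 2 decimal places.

A = (K − N₀)/N₀ = (21740 − 1474)/1474 = 13.749.
Solve 21740/(1 + 13.749·e^(−0.55t)) = 13044: 1 + 13.749·e^(−0.55t) = 1.6667, so e^(−0.55t) = 0.0484884.
−0.55·t = ln(0.0484884) = -3.0264, so t = 3.0264/0.55 = 5.5026.

5.50 years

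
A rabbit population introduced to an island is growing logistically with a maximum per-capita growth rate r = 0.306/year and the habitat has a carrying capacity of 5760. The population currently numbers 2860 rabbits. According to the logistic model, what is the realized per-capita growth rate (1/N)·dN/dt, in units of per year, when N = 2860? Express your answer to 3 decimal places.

(1/N)·dN/dt = r(1 − N/K) = 0.306 × (1 − 2860/5760).
= 0.306 × 0.50347 = 0.15406.

0.154 per year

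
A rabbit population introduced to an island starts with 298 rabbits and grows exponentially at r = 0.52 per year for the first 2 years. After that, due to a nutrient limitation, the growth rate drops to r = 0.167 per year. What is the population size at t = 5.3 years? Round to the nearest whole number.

1463 rabbits

Phase 1: N(2) = 298·e^(0.52×2) = 298·e^1.04 = 843.107.
Phase 2 runs for 5.3 − 2 = 3.3 years at r = 0.167.
N(5.3) = 843.107·e^(0.167×3.3) = 843.107·e^0.5511 = 1462.93.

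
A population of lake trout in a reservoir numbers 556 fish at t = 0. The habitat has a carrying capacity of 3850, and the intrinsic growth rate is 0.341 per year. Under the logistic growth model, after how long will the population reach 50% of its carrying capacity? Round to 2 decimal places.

A = (K − N₀)/N₀ = (3850 − 556)/556 = 5.9245.
Solve 3850/(1 + 5.9245·e^(−0.341t)) = 1925: 1 + 5.9245·e^(−0.341t) = 2, so e^(−0.341t) = 0.168792.
−0.341·t = ln(0.168792) = -1.7791, so t = 1.7791/0.341 = 5.2173.

5.22 years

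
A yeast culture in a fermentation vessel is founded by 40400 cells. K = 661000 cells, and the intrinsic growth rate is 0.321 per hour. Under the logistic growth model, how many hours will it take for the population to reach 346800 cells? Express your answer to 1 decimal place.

8.8 hours

A = (K − N₀)/N₀ = (661000 − 40400)/40400 = 15.361.
Solve 661000/(1 + 15.361·e^(−0.321t)) = 346800: 1 + 15.361·e^(−0.321t) = 1.906, so e^(−0.321t) = 0.0589789.
−0.321·t = ln(0.0589789) = -2.8306, so t = 2.8306/0.321 = 8.818.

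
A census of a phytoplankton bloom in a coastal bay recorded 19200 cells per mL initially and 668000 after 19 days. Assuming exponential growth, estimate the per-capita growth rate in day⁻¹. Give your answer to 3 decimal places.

From N(t) = N₀·e^(rt): e^(r·19) = 668000/19200 = 34.792.
r·19 = ln(34.792) = 3.5494, so r = 3.5494/19 = 0.18681.

0.187 per day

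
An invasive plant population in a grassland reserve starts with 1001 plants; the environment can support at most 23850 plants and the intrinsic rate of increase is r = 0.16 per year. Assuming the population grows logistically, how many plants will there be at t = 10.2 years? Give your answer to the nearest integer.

4365 plants

A = (K − N₀)/N₀ = (23850 − 1001)/1001 = 22.826.
N(t) = K/(1 + A·e^(−rt)) = 23850/(1 + 22.826×e^(−0.16×10.2)).
e^(−1.632) = 0.19554; denominator = 1 + 22.826×0.19554 = 5.4634.
N = 23850/5.4634 = 4365.42.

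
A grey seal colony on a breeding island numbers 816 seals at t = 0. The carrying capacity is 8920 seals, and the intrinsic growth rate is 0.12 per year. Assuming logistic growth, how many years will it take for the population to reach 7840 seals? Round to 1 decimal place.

A = (K − N₀)/N₀ = (8920 − 816)/816 = 9.9314.
Solve 8920/(1 + 9.9314·e^(−0.12t)) = 7840: 1 + 9.9314·e^(−0.12t) = 1.1378, so e^(−0.12t) = 0.0138707.
−0.12·t = ln(0.0138707) = -4.278, so t = 4.278/0.12 = 35.65.

35.6 years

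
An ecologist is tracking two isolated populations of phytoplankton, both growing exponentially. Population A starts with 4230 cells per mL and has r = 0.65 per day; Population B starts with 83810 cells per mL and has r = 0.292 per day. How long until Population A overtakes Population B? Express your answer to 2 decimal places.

8.34 days

Set 4230·e^(0.65t) = 83810·e^(0.292t).
e^((0.65 − 0.292)t) = 83810/4230 → e^(0.358·t) = 19.813.
0.358·t = ln(19.813) = 2.9864, so t = 2.9864/0.358 = 8.3418.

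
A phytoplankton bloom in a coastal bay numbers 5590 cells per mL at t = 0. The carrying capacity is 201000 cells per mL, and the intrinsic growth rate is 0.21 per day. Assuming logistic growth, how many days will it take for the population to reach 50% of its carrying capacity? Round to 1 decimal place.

A = (K − N₀)/N₀ = (201000 − 5590)/5590 = 34.957.
Solve 201000/(1 + 34.957·e^(−0.21t)) = 100500: 1 + 34.957·e^(−0.21t) = 2, so e^(−0.21t) = 0.0286065.
−0.21·t = ln(0.0286065) = -3.5541, so t = 3.5541/0.21 = 16.924.

16.9 days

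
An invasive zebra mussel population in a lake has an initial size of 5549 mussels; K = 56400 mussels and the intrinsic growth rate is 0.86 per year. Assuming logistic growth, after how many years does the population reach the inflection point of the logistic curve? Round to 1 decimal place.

2.6 years

Logistic growth is fastest at N = K/2 = 28200.
A = (K − N₀)/N₀ = 9.164. Set K/(1 + A·e^(−rt)) = K/2 → A·e^(−rt) = 1.
e^(−0.86t) = 1/9.164 = 0.109123, so t = ln(9.164)/0.86 = 2.2153/0.86 = 2.5759.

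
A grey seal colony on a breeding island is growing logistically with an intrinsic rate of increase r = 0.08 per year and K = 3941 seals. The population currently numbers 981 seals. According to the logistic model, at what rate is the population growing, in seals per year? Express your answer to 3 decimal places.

dN/dt = rN(1 − N/K) = 0.08 × 981 × (1 − 981/3941).
1 − 981/3941 = 0.75108; dN/dt = 0.08 × 981 × 0.75108 = 58.945.

58.945 seals per year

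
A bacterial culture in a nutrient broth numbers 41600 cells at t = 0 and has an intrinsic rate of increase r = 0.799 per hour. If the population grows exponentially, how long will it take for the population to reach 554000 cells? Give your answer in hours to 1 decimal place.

Set N₀·e^(rt) = 554000: e^(0.799·t) = 554000/41600 = 13.317.
0.799·t = ln(13.317) = 2.5891, so t = 2.5891/0.799 = 3.2404.

3.2 hours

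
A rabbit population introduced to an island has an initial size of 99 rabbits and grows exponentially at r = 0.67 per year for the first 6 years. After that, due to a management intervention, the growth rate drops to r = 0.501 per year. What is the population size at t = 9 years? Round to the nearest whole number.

Phase 1: N(6) = 99·e^(0.67×6) = 99·e^4.02 = 5514.41.
Phase 2 runs for 9 − 6 = 3 years at r = 0.501.
N(9) = 5514.41·e^(0.501×3) = 5514.41·e^1.503 = 24788.1.

24788 rabbits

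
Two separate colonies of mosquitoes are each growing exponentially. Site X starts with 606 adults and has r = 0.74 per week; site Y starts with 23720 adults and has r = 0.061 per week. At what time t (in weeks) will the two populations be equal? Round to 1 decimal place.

5.4 weeks

Set 606·e^(0.74t) = 23720·e^(0.061t).
e^((0.74 − 0.061)t) = 23720/606 → e^(0.679·t) = 39.142.
0.679·t = ln(39.142) = 3.6672, so t = 3.6672/0.679 = 5.4009.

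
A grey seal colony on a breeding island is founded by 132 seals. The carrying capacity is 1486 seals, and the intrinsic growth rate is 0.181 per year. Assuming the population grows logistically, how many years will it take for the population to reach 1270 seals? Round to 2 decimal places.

22.65 years

A = (K − N₀)/N₀ = (1486 − 132)/132 = 10.258.
Solve 1486/(1 + 10.258·e^(−0.181t)) = 1270: 1 + 10.258·e^(−0.181t) = 1.1701, so e^(−0.181t) = 0.0165808.
−0.181·t = ln(0.0165808) = -4.0995, so t = 4.0995/0.181 = 22.649.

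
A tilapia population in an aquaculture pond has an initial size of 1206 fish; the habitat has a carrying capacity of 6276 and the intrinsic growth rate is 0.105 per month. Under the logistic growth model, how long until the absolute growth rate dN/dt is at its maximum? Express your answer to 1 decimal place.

Logistic growth is fastest at N = K/2 = 3138.
A = (K − N₀)/N₀ = 4.204. Set K/(1 + A·e^(−rt)) = K/2 → A·e^(−rt) = 1.
e^(−0.105t) = 1/4.204 = 0.23787, so t = ln(4.204)/0.105 = 1.436/0.105 = 13.676.

13.7 months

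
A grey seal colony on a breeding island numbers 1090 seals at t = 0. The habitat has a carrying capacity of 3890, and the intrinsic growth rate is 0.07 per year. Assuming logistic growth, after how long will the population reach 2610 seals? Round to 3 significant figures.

A = (K − N₀)/N₀ = (3890 − 1090)/1090 = 2.5688.
Solve 3890/(1 + 2.5688·e^(−0.07t)) = 2610: 1 + 2.5688·e^(−0.07t) = 1.4904, so e^(−0.07t) = 0.190914.
−0.07·t = ln(0.190914) = -1.6559, so t = 1.6559/0.07 = 23.656.

23.7 years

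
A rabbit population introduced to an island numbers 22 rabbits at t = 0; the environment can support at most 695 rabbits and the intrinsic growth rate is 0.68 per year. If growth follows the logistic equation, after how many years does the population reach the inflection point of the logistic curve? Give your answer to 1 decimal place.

Logistic growth is fastest at N = K/2 = 347.5.
A = (K − N₀)/N₀ = 30.591. Set K/(1 + A·e^(−rt)) = K/2 → A·e^(−rt) = 1.
e^(−0.68t) = 1/30.591 = 0.0326895, so t = ln(30.591)/0.68 = 3.4207/0.68 = 5.0304.

5.0 years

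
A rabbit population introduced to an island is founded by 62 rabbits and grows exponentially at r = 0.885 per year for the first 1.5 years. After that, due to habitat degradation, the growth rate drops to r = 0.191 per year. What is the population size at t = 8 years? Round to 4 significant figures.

Phase 1: N(1.5) = 62·e^(0.885×1.5) = 62·e^1.328 = 233.839.
Phase 2 runs for 8 − 1.5 = 6.5 years at r = 0.191.
N(8) = 233.839·e^(0.191×6.5) = 233.839·e^1.242 = 809.271.

809.3 rabbits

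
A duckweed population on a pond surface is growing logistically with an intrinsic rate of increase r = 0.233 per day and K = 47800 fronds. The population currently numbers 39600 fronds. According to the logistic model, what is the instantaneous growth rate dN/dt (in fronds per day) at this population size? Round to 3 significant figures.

1580 fronds per day

dN/dt = rN(1 − N/K) = 0.233 × 39600 × (1 − 39600/47800).
1 − 39600/47800 = 0.17155; dN/dt = 0.233 × 39600 × 0.17155 = 1582.8.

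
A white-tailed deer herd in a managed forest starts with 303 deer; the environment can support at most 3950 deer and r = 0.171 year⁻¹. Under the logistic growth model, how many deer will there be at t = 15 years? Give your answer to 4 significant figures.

A = (K − N₀)/N₀ = (3950 − 303)/303 = 12.036.
N(t) = K/(1 + A·e^(−rt)) = 3950/(1 + 12.036×e^(−0.171×15)).
e^(−2.565) = 0.076919; denominator = 1 + 12.036×0.076919 = 1.9258.
N = 3950/1.9258 = 2051.07.

2051 deer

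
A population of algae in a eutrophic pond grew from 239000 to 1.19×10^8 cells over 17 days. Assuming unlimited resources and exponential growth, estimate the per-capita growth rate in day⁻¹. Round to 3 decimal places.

0.365 per day

From N(t) = N₀·e^(rt): e^(r·17) = 1.19×10^8/239000 = 497.91.
r·17 = ln(497.91) = 6.2104, so r = 6.2104/17 = 0.36532.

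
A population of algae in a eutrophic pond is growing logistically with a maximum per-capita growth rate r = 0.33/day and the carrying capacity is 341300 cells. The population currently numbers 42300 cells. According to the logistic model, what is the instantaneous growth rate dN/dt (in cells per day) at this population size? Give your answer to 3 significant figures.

12200 cells per day

dN/dt = rN(1 − N/K) = 0.33 × 42300 × (1 − 42300/341300).
1 − 42300/341300 = 0.87606; dN/dt = 0.33 × 42300 × 0.87606 = 12229.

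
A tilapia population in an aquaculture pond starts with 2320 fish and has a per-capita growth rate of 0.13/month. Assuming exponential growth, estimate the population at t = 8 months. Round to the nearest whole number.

6564 fish

N(t) = N₀·e^(rt) = 2320 × e^(0.13×8) = 2320 × e^1.04.
e^1.04 ≈ 2.8292, so N ≈ 2320 × 2.8292 = 6563.78.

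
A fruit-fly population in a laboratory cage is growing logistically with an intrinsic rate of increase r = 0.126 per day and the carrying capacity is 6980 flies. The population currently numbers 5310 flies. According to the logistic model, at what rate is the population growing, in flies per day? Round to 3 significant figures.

160 flies per day

dN/dt = rN(1 − N/K) = 0.126 × 5310 × (1 − 5310/6980).
1 − 5310/6980 = 0.23926; dN/dt = 0.126 × 5310 × 0.23926 = 160.08.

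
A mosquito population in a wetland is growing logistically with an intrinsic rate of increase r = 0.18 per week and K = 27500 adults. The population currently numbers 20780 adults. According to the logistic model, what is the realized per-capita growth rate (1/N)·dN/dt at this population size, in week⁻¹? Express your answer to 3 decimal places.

0.044 per week

(1/N)·dN/dt = r(1 − N/K) = 0.18 × (1 − 20780/27500).
= 0.18 × 0.24436 = 0.043985.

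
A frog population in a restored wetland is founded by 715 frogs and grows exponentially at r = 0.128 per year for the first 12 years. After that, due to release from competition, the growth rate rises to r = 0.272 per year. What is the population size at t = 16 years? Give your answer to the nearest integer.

Phase 1: N(12) = 715·e^(0.128×12) = 715·e^1.536 = 3321.87.
Phase 2 runs for 16 − 12 = 4 years at r = 0.272.
N(16) = 3321.87·e^(0.272×4) = 3321.87·e^1.088 = 9860.41.

9860 frogs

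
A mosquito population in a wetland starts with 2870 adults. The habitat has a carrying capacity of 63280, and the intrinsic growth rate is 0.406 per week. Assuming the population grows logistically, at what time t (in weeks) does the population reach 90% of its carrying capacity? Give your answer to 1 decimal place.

12.9 weeks

A = (K − N₀)/N₀ = (63280 − 2870)/2870 = 21.049.
Solve 63280/(1 + 21.049·e^(−0.406t)) = 56952: 1 + 21.049·e^(−0.406t) = 1.1111, so e^(−0.406t) = 0.00527874.
−0.406·t = ln(0.00527874) = -5.2441, so t = 5.2441/0.406 = 12.916.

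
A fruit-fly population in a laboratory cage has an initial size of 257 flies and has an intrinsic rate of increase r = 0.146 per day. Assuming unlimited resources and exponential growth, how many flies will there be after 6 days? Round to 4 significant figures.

N(t) = N₀·e^(rt) = 257 × e^(0.146×6) = 257 × e^0.876.
e^0.876 ≈ 2.4013, so N ≈ 257 × 2.4013 = 617.128.

617.1 flies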